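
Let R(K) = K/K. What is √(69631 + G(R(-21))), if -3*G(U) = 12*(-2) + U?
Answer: 2*√156687/3 ≈ 263.89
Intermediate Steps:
R(K) = 1
G(U) = 8 - U/3 (G(U) = -(12*(-2) + U)/3 = -(-24 + U)/3 = 8 - U/3)
√(69631 + G(R(-21))) = √(69631 + (8 - ⅓*1)) = √(69631 + (8 - ⅓)) = √(69631 + 23/3) = √(208916/3) = 2*√156687/3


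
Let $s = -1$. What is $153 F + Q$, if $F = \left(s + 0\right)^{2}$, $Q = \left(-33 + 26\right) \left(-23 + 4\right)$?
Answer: $286$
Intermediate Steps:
$Q = 133$ ($Q = \left(-7\right) \left(-19\right) = 133$)
$F = 1$ ($F = \left(-1 + 0\right)^{2} = \left(-1\right)^{2} = 1$)
$153 F + Q = 153 \cdot 1 + 133 = 153 + 133 = 286$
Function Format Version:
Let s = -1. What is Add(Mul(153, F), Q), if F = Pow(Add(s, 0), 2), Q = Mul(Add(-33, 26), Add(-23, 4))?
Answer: 286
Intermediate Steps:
Q = 133 (Q = Mul(-7, -19) = 133)
F = 1 (F = Pow(Add(-1, 0), 2) = Pow(-1, 2) = 1)
Add(Mul(153, F), Q) = Add(Mul(153, 1), 133) = Add(153, 133) = 286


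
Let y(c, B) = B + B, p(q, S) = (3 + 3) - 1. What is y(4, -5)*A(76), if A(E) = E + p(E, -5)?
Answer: -810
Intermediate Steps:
p(q, S) = 5 (p(q, S) = 6 - 1 = 5)
y(c, B) = 2*B
A(E) = 5 + E (A(E) = E + 5 = 5 + E)
y(4, -5)*A(76) = (2*(-5))*(5 + 76) = -10*81 = -810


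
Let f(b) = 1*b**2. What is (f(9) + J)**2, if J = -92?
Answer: 121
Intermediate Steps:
f(b) = b**2
(f(9) + J)**2 = (9**2 - 92)**2 = (81 - 92)**2 = (-11)**2 = 121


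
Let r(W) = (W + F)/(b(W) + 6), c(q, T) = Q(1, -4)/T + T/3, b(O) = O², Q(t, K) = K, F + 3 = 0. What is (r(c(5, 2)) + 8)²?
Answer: 271441/4900 ≈ 55.396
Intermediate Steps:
F = -3 (F = -3 + 0 = -3)
c(q, T) = -4/T + T/3
r(W) = (-3 + W)/(6 + W²) (r(W) = (W - 3)/(W² + 6) = (-3 + W)/(6 + W²))
(r(c(5, 2)) + 8)² = ((-3 + (-4/2 + (⅓)*2))/(6 + (-4/2 + (⅓)*2)²) + 8)² = ((-3 + (-4*½ + ⅔))/(6 + (-4*½ + ⅔)²) + 8)² = ((-3 + (-2 + ⅔))/(6 + (-2 + ⅔)²) + 8)² = ((-3 - 4/3)/(6 + (-4/3)²) + 8)² = (-13/3/(6 + 16/9) + 8)² = (-13/3/(70/9) + 8)² = ((9/70)*(-13/3) + 8)² = (-39/70 + 8)² = (521/70)² = 271441/4900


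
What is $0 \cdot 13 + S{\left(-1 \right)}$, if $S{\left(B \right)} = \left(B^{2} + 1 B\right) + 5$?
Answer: $5$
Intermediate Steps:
$S{\left(B \right)} = 5 + B + B^{2}$ ($S{\left(B \right)} = \left(B^{2} + B\right) + 5 = \left(B + B^{2}\right) + 5 = 5 + B + B^{2}$)
$0 \cdot 13 + S{\left(-1 \right)} = 0 \cdot 13 + \left(5 - 1 + \left(-1\right)^{2}\right) = 0 + \left(5 - 1 + 1\right) = 0 + 5 = 5$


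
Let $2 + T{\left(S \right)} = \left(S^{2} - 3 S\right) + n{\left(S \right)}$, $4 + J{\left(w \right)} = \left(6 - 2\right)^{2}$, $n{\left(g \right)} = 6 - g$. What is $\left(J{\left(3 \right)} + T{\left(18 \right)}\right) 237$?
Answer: $63516$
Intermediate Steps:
$J{\left(w \right)} = 12$ ($J{\left(w \right)} = -4 + \left(6 - 2\right)^{2} = -4 + 4^{2} = -4 + 16 = 12$)
$T{\left(S \right)} = 4 + S^{2} - 4 S$ ($T{\left(S \right)} = -2 - \left(-6 - S^{2} + 4 S\right) = -2 + \left(6 + S^{2} - 4 S\right) = 4 + S^{2} - 4 S$)
$\left(J{\left(3 \right)} + T{\left(18 \right)}\right) 237 = \left(12 + \left(4 + 18^{2} - 72\right)\right) 237 = \left(12 + \left(4 + 324 - 72\right)\right) 237 = \left(12 + 256\right) 237 = 268 \cdot 237 = 63516$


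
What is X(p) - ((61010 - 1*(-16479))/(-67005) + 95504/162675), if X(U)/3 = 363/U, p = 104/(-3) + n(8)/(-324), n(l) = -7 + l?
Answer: -83915796095693/2720891801475 ≈ -30.841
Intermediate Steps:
p = -11233/324 (p = 104/(-3) + (-7 + 8)/(-324) = 104*(-⅓) + 1*(-1/324) = -104/3 - 1/324 = -11233/324 ≈ -34.670)
X(U) = 1089/U (X(U) = 3*(363/U) = 1089/U)
X(p) - ((61010 - 1*(-16479))/(-67005) + 95504/162675) = 1089/(-11233/324) - ((61010 - 1*(-16479))/(-67005) + 95504/162675) = 1089*(-324/11233) - ((61010 + 16479)*(-1/67005) + 95504*(1/162675)) = -352836/11233 - (77489*(-1/67005) + 95504/162675) = -352836/11233 - (-77489/67005 + 95504/162675) = -352836/11233 - 1*(-137917279/242223075) = -352836/11233 + 137917279/242223075 = -83915796095693/2720891801475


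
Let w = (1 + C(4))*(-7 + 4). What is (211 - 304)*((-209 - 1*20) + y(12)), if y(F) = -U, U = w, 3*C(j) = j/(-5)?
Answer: 105462/5 ≈ 21092.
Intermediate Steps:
C(j) = -j/15 (C(j) = (j/(-5))/3 = (j*(-⅕))/3 = (-j/5)/3 = -j/15)
w = -11/5 (w = (1 - 1/15*4)*(-7 + 4) = (1 - 4/15)*(-3) = (11/15)*(-3) = -11/5 ≈ -2.2000)
U = -11/5 ≈ -2.2000
y(F) = 11/5 (y(F) = -1*(-11/5) = 11/5)
(211 - 304)*((-209 - 1*20) + y(12)) = (211 - 304)*((-209 - 1*20) + 11/5) = -93*((-209 - 20) + 11/5) = -93*(-229 + 11/5) = -93*(-1134/5) = 105462/5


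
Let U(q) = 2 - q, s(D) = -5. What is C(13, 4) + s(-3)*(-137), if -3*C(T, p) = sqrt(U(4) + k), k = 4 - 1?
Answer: 2054/3 ≈ 684.67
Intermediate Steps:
k = 3
C(T, p) = -1/3 (C(T, p) = -sqrt((2 - 1*4) + 3)/3 = -sqrt((2 - 4) + 3)/3 = -sqrt(-2 + 3)/3 = -sqrt(1)/3 = -1/3*1 = -1/3)
C(13, 4) + s(-3)*(-137) = -1/3 - 5*(-137) = -1/3 + 685 = 2054/3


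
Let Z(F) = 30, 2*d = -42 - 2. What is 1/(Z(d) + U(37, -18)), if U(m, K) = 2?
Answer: 1/32 ≈ 0.031250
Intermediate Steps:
d = -22 (d = (-42 - 2)/2 = (½)*(-44) = -22)
1/(Z(d) + U(37, -18)) = 1/(30 + 2) = 1/32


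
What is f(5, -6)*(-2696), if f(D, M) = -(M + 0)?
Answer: -16176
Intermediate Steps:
f(D, M) = -M
f(5, -6)*(-2696) = -1*(-6)*(-2696) = 6*(-2696) = -16176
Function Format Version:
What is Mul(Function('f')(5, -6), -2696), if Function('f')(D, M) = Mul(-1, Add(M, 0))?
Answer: -16176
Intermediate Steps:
Function('f')(D, M) = Mul(-1, M)
Mul(Function('f')(5, -6), -2696) = Mul(Mul(-1, -6), -2696) = Mul(6, -2696) = -16176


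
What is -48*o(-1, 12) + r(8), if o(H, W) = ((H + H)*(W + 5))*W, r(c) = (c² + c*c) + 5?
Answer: 19717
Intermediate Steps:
r(c) = 5 + 2*c² (r(c) = (c² + c²) + 5 = 2*c² + 5 = 5 + 2*c²)
o(H, W) = 2*H*W*(5 + W) (o(H, W) = ((2*H)*(5 + W))*W = (2*H*(5 + W))*W = 2*H*W*(5 + W))
-48*o(-1, 12) + r(8) = -96*(-1)*12*(5 + 12) + (5 + 2*8²) = -96*(-1)*12*17 + (5 + 2*64) = -48*(-408) + (5 + 128) = 19584 + 133 = 19717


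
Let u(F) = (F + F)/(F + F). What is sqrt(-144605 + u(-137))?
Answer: 2*I*sqrt(36151) ≈ 380.27*I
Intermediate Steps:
u(F) = 1 (u(F) = (2*F)/((2*F)) = (2*F)*(1/(2*F)) = 1)
sqrt(-144605 + u(-137)) = sqrt(-144605 + 1) = sqrt(-144604) = 2*I*sqrt(36151)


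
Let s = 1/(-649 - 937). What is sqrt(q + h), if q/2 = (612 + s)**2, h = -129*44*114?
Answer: sqrt(256626878978)/1586 ≈ 319.41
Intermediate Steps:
h = -647064 (h = -5676*114 = -647064)
s = -1/1586 (s = 1/(-1586) = -1/1586 ≈ -0.00063052)
q = 942124538161/1257698 (q = 2*(612 - 1/1586)**2 = 2*(970631/1586)**2 = 2*(942124538161/2515396) = 942124538161/1257698 ≈ 7.4909e+5)
sqrt(q + h) = sqrt(942124538161/1257698 - 647064) = sqrt(128313439489/1257698) = sqrt(256626878978)/1586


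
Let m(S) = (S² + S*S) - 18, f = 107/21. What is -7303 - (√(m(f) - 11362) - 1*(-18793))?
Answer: -26096 - I*√4995682/21 ≈ -26096.0 - 106.43*I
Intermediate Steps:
f = 107/21 (f = 107*(1/21) = 107/21 ≈ 5.0952)
m(S) = -18 + 2*S² (m(S) = (S² + S²) - 18 = 2*S² - 18 = -18 + 2*S²)
-7303 - (√(m(f) - 11362) - 1*(-18793)) = -7303 - (√((-18 + 2*(107/21)²) - 11362) - 1*(-18793)) = -7303 - (√((-18 + 2*(11449/441)) - 11362) + 18793) = -7303 - (√((-18 + 22898/441) - 11362) + 18793) = -7303 - (√(14960/441 - 11362) + 18793) = -7303 - (√(-4995682/441) + 18793) = -7303 - (I*√4995682/21 + 18793) = -7303 - (18793 + I*√4995682/21) = -7303 + (-18793 - I*√4995682/21) = -26096 - I*√4995682/21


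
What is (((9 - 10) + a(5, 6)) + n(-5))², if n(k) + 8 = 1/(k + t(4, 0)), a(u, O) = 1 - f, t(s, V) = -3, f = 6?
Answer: 12769/64 ≈ 199.52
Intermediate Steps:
a(u, O) = -5 (a(u, O) = 1 - 1*6 = 1 - 6 = -5)
n(k) = -8 + 1/(-3 + k) (n(k) = -8 + 1/(k - 3) = -8 + 1/(-3 + k))
(((9 - 10) + a(5, 6)) + n(-5))² = (((9 - 10) - 5) + (25 - 8*(-5))/(-3 - 5))² = ((-1 - 5) + (25 + 40)/(-8))² = (-6 - ⅛*65)² = (-6 - 65/8)² = (-113/8)² = 12769/64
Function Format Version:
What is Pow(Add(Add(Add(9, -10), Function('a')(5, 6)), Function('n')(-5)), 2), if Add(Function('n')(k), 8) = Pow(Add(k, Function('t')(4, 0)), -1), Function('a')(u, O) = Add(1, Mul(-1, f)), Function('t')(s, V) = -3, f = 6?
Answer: Rational(12769, 64) ≈ 199.52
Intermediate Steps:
Function('a')(u, O) = -5 (Function('a')(u, O) = Add(1, Mul(-1, 6)) = Add(1, -6) = -5)
Function('n')(k) = Add(-8, Pow(Add(-3, k), -1)) (Function('n')(k) = Add(-8, Pow(Add(k, -3), -1)) = Add(-8, Pow(Add(-3, k), -1)))
Pow(Add(Add(Add(9, -10), Function('a')(5, 6)), Function('n')(-5)), 2) = Pow(Add(Add(Add(9, -10), -5), Mul(Pow(Add(-3, -5), -1), Add(25, Mul(-8, -5)))), 2) = Pow(Add(Add(-1, -5), Mul(Pow(-8, -1), Add(25, 40))), 2) = Pow(Add(-6, Mul(Rational(-1, 8), 65)), 2) = Pow(Add(-6, Rational(-65, 8)), 2) = Pow(Rational(-113, 8), 2) = Rational(12769, 64)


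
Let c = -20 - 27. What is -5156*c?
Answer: 242332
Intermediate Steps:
c = -47
-5156*c = -5156*(-47) = 242332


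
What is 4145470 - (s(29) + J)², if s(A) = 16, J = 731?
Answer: 3587461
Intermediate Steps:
4145470 - (s(29) + J)² = 4145470 - (16 + 731)² = 4145470 - 1*747² = 4145470 - 1*558009 = 4145470 - 558009 = 3587461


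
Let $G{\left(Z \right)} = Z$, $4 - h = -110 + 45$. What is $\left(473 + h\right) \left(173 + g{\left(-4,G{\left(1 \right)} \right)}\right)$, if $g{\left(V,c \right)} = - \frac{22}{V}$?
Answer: $96747$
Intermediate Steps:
$h = 69$ ($h = 4 - \left(-110 + 45\right) = 4 - -65 = 4 + 65 = 69$)
$\left(473 + h\right) \left(173 + g{\left(-4,G{\left(1 \right)} \right)}\right) = \left(473 + 69\right) \left(173 - \frac{22}{-4}\right) = 542 \left(173 - - \frac{11}{2}\right) = 542 \left(173 + \frac{11}{2}\right) = 542 \cdot \frac{357}{2} = 96747$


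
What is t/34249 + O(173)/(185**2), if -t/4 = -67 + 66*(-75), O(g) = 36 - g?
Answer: 23521903/40419725 ≈ 0.58194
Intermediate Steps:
t = 20068 (t = -4*(-67 + 66*(-75)) = -4*(-67 - 4950) = -4*(-5017) = 20068)
t/34249 + O(173)/(185**2) = 20068/34249 + (36 - 1*173)/(185**2) = 20068*(1/34249) + (36 - 173)/34225 = 692/1181 - 137*1/34225 = 692/1181 - 137/34225 = 23521903/40419725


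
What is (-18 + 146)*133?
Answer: 17024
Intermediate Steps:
(-18 + 146)*133 = 128*133 = 17024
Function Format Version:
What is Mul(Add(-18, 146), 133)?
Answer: 17024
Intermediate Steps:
Mul(Add(-18, 146), 133) = Mul(128, 133) = 17024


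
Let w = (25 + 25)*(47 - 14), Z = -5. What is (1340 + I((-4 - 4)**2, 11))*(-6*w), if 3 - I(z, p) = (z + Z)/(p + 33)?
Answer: -13282425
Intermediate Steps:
w = 1650 (w = 50*33 = 1650)
I(z, p) = 3 - (-5 + z)/(33 + p) (I(z, p) = 3 - (z - 5)/(p + 33) = 3 - (-5 + z)/(33 + p))
(1340 + I((-4 - 4)**2, 11))*(-6*w) = (1340 + (104 - (-4 - 4)**2 + 3*11)/(33 + 11))*(-6*1650) = (1340 + (104 - 1*(-8)**2 + 33)/44)*(-9900) = (1340 + (104 - 1*64 + 33)/44)*(-9900) = (1340 + (104 - 64 + 33)/44)*(-9900) = (1340 + (1/44)*73)*(-9900) = (1340 + 73/44)*(-9900) = (59033/44)*(-9900) = -13282425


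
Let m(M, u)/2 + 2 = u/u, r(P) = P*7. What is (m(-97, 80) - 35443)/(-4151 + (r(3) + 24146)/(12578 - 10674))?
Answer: 67487280/7879337 ≈ 8.5651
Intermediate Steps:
r(P) = 7*P
m(M, u) = -2 (m(M, u) = -4 + 2*(u/u) = -4 + 2*1 = -4 + 2 = -2)
(m(-97, 80) - 35443)/(-4151 + (r(3) + 24146)/(12578 - 10674)) = (-2 - 35443)/(-4151 + (7*3 + 24146)/(12578 - 10674)) = -35445/(-4151 + (21 + 24146)/1904) = -35445/(-4151 + 24167*(1/1904)) = -35445/(-4151 + 24167/1904) = -35445/(-7879337/1904) = -35445*(-1904/7879337) = 67487280/7879337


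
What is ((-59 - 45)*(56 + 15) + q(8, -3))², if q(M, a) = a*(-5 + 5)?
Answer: 54523456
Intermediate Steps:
q(M, a) = 0 (q(M, a) = a*0 = 0)
((-59 - 45)*(56 + 15) + q(8, -3))² = ((-59 - 45)*(56 + 15) + 0)² = (-104*71 + 0)² = (-7384 + 0)² = (-7384)² = 54523456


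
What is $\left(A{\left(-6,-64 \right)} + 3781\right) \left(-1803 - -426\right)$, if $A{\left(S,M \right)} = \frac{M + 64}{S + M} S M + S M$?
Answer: $-5735205$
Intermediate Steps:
$A{\left(S,M \right)} = M S + \frac{M S \left(64 + M\right)}{M + S}$ ($A{\left(S,M \right)} = \frac{64 + M}{M + S} S M + M S = \frac{S \left(64 + M\right)}{M + S} M + M S = \frac{M S \left(64 + M\right)}{M + S} + M S = M S + \frac{M S \left(64 + M\right)}{M + S}$)
$\left(A{\left(-6,-64 \right)} + 3781\right) \left(-1803 - -426\right) = \left(\left(-64\right) \left(-6\right) \frac{1}{-64 - 6} \left(64 - 6 + 2 \left(-64\right)\right) + 3781\right) \left(-1803 - -426\right) = \left(\left(-64\right) \left(-6\right) \frac{1}{-70} \left(64 - 6 - 128\right) + 3781\right) \left(-1803 + 426\right) = \left(\left(-64\right) \left(-6\right) \left(- \frac{1}{70}\right) \left(-70\right) + 3781\right) \left(-1377\right) = \left(384 + 3781\right) \left(-1377\right) = 4165 \left(-1377\right) = -5735205$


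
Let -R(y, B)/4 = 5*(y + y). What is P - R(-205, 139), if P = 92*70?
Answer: -1760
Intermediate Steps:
R(y, B) = -40*y (R(y, B) = -20*(y + y) = -20*2*y = -40*y)
P = 6440
P - R(-205, 139) = 6440 - (-40)*(-205) = 6440 - 1*8200 = 6440 - 8200 = -1760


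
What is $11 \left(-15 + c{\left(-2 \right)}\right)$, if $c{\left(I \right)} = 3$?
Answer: $-132$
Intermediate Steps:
$11 \left(-15 + c{\left(-2 \right)}\right) = 11 \left(-15 + 3\right) = 11 \left(-12\right) = -132$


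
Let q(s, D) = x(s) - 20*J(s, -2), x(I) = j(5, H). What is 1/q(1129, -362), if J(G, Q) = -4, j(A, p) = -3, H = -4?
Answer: 1/77 ≈ 0.012987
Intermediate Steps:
x(I) = -3
q(s, D) = 77 (q(s, D) = -3 - 20*(-4) = -3 + 80 = 77)
1/q(1129, -362) = 1/77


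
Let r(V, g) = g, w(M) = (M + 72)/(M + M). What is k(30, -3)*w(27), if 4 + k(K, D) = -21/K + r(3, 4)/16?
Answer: -979/120 ≈ -8.1583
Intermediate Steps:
w(M) = (72 + M)/(2*M) (w(M) = (72 + M)/((2*M)) = (72 + M)*(1/(2*M)) = (72 + M)/(2*M))
k(K, D) = -15/4 - 21/K (k(K, D) = -4 + (-21/K + 4/16) = -4 + (-21/K + 4*(1/16)) = -4 + (-21/K + ¼) = -4 + (¼ - 21/K) = -15/4 - 21/K)
k(30, -3)*w(27) = (-15/4 - 21/30)*((½)*(72 + 27)/27) = (-15/4 - 21*1/30)*((½)*(1/27)*99) = (-15/4 - 7/10)*(11/6) = -89/20*11/6 = -979/120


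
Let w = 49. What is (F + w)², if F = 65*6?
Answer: 192721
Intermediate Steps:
F = 390
(F + w)² = (390 + 49)² = 439² = 192721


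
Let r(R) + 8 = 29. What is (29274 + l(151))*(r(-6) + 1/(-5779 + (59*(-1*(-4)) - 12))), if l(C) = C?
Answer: 62409890/101 ≈ 6.1792e+5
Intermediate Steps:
r(R) = 21 (r(R) = -8 + 29 = 21)
(29274 + l(151))*(r(-6) + 1/(-5779 + (59*(-1*(-4)) - 12))) = (29274 + 151)*(21 + 1/(-5779 + (59*(-1*(-4)) - 12))) = 29425*(21 + 1/(-5779 + (59*4 - 12))) = 29425*(21 + 1/(-5779 + (236 - 12))) = 29425*(21 + 1/(-5779 + 224)) = 29425*(21 + 1/(-5555)) = 29425*(21 - 1/5555) = 29425*(116654/5555) = 62409890/101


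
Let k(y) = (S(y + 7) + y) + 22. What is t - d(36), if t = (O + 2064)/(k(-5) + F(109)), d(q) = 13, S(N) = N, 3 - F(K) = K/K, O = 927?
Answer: 906/7 ≈ 129.43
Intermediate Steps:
F(K) = 2 (F(K) = 3 - K/K = 3 - 1*1 = 3 - 1 = 2)
k(y) = 29 + 2*y (k(y) = ((y + 7) + y) + 22 = ((7 + y) + y) + 22 = (7 + 2*y) + 22 = 29 + 2*y)
t = 997/7 (t = (927 + 2064)/((29 + 2*(-5)) + 2) = 2991/((29 - 10) + 2) = 2991/(19 + 2) = 2991/21 = 2991*(1/21) = 997/7 ≈ 142.43)
t - d(36) = 997/7 - 1*13 = 997/7 - 13 = 906/7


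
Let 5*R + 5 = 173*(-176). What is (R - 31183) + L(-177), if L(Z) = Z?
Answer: -187253/5 ≈ -37451.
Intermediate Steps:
R = -30453/5 (R = -1 + (173*(-176))/5 = -1 + (1/5)*(-30448) = -1 - 30448/5 = -30453/5 ≈ -6090.6)
(R - 31183) + L(-177) = (-30453/5 - 31183) - 177 = -186368/5 - 177 = -187253/5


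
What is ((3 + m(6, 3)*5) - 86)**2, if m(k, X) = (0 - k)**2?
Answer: 9409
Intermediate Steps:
m(k, X) = k**2 (m(k, X) = (-k)**2 = k**2)
((3 + m(6, 3)*5) - 86)**2 = ((3 + 6**2*5) - 86)**2 = ((3 + 36*5) - 86)**2 = ((3 + 180) - 86)**2 = (183 - 86)**2 = 97**2 = 9409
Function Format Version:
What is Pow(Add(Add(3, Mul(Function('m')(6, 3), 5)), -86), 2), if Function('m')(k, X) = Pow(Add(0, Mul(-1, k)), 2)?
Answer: 9409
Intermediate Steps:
Function('m')(k, X) = Pow(k, 2) (Function('m')(k, X) = Pow(Mul(-1, k), 2) = Pow(k, 2))
Pow(Add(Add(3, Mul(Function('m')(6, 3), 5)), -86), 2) = Pow(Add(Add(3, Mul(Pow(6, 2), 5)), -86), 2) = Pow(Add(Add(3, Mul(36, 5)), -86), 2) = Pow(Add(Add(3, 180), -86), 2) = Pow(Add(183, -86), 2) = Pow(97, 2) = 9409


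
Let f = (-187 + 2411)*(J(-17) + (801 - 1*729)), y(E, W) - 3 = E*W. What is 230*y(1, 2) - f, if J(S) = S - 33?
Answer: -47778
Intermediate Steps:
J(S) = -33 + S
y(E, W) = 3 + E*W
f = 48928 (f = (-187 + 2411)*((-33 - 17) + (801 - 1*729)) = 2224*(-50 + (801 - 729)) = 2224*(-50 + 72) = 2224*22 = 48928)
230*y(1, 2) - f = 230*(3 + 1*2) - 1*48928 = 230*(3 + 2) - 48928 = 230*5 - 48928 = 1150 - 48928 = -47778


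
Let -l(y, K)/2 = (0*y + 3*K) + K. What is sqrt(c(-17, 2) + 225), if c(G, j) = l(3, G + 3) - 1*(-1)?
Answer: 13*sqrt(2) ≈ 18.385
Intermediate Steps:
l(y, K) = -8*K (l(y, K) = -2*((0*y + 3*K) + K) = -2*((0 + 3*K) + K) = -2*(3*K + K) = -8*K)
c(G, j) = -23 - 8*G (c(G, j) = -8*(G + 3) - 1*(-1) = -8*(3 + G) + 1 = (-24 - 8*G) + 1 = -23 - 8*G)
sqrt(c(-17, 2) + 225) = sqrt((-23 - 8*(-17)) + 225) = sqrt((-23 + 136) + 225) = sqrt(113 + 225) = sqrt(338) = 13*sqrt(2)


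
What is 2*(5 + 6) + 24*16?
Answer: 406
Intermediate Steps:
2*(5 + 6) + 24*16 = 2*11 + 384 = 22 + 384 = 406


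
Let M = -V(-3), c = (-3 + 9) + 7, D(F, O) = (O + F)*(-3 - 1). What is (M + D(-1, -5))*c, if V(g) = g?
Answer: 351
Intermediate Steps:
D(F, O) = -4*F - 4*O (D(F, O) = (F + O)*(-4) = -4*F - 4*O)
c = 13 (c = 6 + 7 = 13)
M = 3 (M = -1*(-3) = 3)
(M + D(-1, -5))*c = (3 + (-4*(-1) - 4*(-5)))*13 = (3 + (4 + 20))*13 = (3 + 24)*13 = 27*13 = 351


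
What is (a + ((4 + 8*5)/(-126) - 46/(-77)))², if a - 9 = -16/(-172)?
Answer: 77483732881/887980401 ≈ 87.258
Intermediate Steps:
a = 391/43 (a = 9 - 16/(-172) = 9 - 16*(-1/172) = 9 + 4/43 = 391/43 ≈ 9.0930)
(a + ((4 + 8*5)/(-126) - 46/(-77)))² = (391/43 + ((4 + 8*5)/(-126) - 46/(-77)))² = (391/43 + ((4 + 40)*(-1/126) - 46*(-1/77)))² = (391/43 + (44*(-1/126) + 46/77))² = (391/43 + (-22/63 + 46/77))² = (391/43 + 172/693)² = (278359/29799)² = 77483732881/887980401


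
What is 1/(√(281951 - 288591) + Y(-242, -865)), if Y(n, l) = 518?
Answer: 259/137482 - I*√415/68741 ≈ 0.0018839 - 0.00029635*I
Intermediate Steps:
1/(√(281951 - 288591) + Y(-242, -865)) = 1/(√(281951 - 288591) + 518) = 1/(√(-6640) + 518) = 1/(4*I*√415 + 518) = 1/(518 + 4*I*√415)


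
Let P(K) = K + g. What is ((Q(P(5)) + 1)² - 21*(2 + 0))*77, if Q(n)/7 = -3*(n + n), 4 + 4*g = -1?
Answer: 7530677/4 ≈ 1.8827e+6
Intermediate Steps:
g = -5/4 (g = -1 + (¼)*(-1) = -1 - ¼ = -5/4 ≈ -1.2500)
P(K) = -5/4 + K (P(K) = K - 5/4 = -5/4 + K)
Q(n) = -42*n (Q(n) = 7*(-3*(n + n)) = 7*(-6*n) = -42*n)
((Q(P(5)) + 1)² - 21*(2 + 0))*77 = ((-42*(-5/4 + 5) + 1)² - 21*(2 + 0))*77 = ((-42*15/4 + 1)² - 21*2)*77 = ((-315/2 + 1)² - 7*6)*77 = ((-313/2)² - 42)*77 = (97969/4 - 42)*77 = (97801/4)*77 = 7530677/4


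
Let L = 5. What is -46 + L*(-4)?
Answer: -66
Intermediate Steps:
-46 + L*(-4) = -46 + 5*(-4) = -46 - 20 = -66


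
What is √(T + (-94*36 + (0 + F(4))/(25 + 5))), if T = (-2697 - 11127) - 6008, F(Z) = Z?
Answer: 11*I*√43170/15 ≈ 152.37*I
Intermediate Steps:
T = -19832 (T = -13824 - 6008 = -19832)
√(T + (-94*36 + (0 + F(4))/(25 + 5))) = √(-19832 + (-94*36 + (0 + 4)/(25 + 5))) = √(-19832 + (-3384 + 4/30)) = √(-19832 + (-3384 + 4*(1/30))) = √(-19832 + (-3384 + 2/15)) = √(-19832 - 50758/15) = √(-348238/15) = 11*I*√43170/15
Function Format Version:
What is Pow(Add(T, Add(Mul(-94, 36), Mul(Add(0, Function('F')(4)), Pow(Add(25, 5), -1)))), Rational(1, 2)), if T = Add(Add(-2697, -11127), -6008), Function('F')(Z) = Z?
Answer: Mul(Rational(11, 15), I, Pow(43170, Rational(1, 2))) ≈ Mul(152.37, I)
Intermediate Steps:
T = -19832 (T = Add(-13824, -6008) = -19832)
Pow(Add(T, Add(Mul(-94, 36), Mul(Add(0, Function('F')(4)), Pow(Add(25, 5), -1)))), Rational(1, 2)) = Pow(Add(-19832, Add(Mul(-94, 36), Mul(Add(0, 4), Pow(Add(25, 5), -1)))), Rational(1, 2)) = Pow(Add(-19832, Add(-3384, Mul(4, Pow(30, -1)))), Rational(1, 2)) = Pow(Add(-19832, Add(-3384, Mul(4, Rational(1, 30)))), Rational(1, 2)) = Pow(Add(-19832, Add(-3384, Rational(2, 15))), Rational(1, 2)) = Pow(Add(-19832, Rational(-50758, 15)), Rational(1, 2)) = Pow(Rational(-348238, 15), Rational(1, 2)) = Mul(Rational(11, 15), I, Pow(43170, Rational(1, 2)))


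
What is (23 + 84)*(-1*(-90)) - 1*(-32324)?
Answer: 41954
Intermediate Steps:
(23 + 84)*(-1*(-90)) - 1*(-32324) = 107*90 + 32324 = 9630 + 32324 = 41954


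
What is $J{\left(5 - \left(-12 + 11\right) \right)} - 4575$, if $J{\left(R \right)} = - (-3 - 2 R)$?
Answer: $-4560$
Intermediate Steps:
$J{\left(R \right)} = 3 + 2 R$
$J{\left(5 - \left(-12 + 11\right) \right)} - 4575 = \left(3 + 2 \left(5 - \left(-12 + 11\right)\right)\right) - 4575 = \left(3 + 2 \left(5 - -1\right)\right) - 4575 = \left(3 + 2 \left(5 + 1\right)\right) - 4575 = \left(3 + 2 \cdot 6\right) - 4575 = \left(3 + 12\right) - 4575 = 15 - 4575 = -4560$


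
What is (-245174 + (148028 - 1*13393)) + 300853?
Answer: 190314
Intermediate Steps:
(-245174 + (148028 - 1*13393)) + 300853 = (-245174 + (148028 - 13393)) + 300853 = (-245174 + 134635) + 300853 = -110539 + 300853 = 190314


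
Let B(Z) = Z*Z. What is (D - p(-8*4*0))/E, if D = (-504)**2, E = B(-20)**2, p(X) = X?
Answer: 3969/2500 ≈ 1.5876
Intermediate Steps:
B(Z) = Z**2
E = 160000 (E = ((-20)**2)**2 = 400**2 = 160000)
D = 254016
(D - p(-8*4*0))/E = (254016 - (-8*4)*0)/160000 = (254016 - (-32)*0)*(1/160000) = (254016 - 1*0)*(1/160000) = (254016 + 0)*(1/160000) = 254016*(1/160000) = 3969/2500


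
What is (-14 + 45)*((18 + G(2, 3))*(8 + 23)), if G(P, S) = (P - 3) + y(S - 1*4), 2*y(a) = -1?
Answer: 31713/2 ≈ 15857.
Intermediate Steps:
y(a) = -½ (y(a) = (½)*(-1) = -½)
G(P, S) = -7/2 + P (G(P, S) = (P - 3) - ½ = (-3 + P) - ½ = -7/2 + P)
(-14 + 45)*((18 + G(2, 3))*(8 + 23)) = (-14 + 45)*((18 + (-7/2 + 2))*(8 + 23)) = 31*((18 - 3/2)*31) = 31*((33/2)*31) = 31*(1023/2) = 31713/2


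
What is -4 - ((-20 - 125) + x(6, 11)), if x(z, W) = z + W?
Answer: 124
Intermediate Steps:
x(z, W) = W + z
-4 - ((-20 - 125) + x(6, 11)) = -4 - ((-20 - 125) + (11 + 6)) = -4 - (-145 + 17) = -4 - 1*(-128) = -4 + 128 = 124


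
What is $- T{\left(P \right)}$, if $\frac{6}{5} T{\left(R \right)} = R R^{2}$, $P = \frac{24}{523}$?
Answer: $- \frac{11520}{143055667} \approx -8.0528 \cdot 10^{-5}$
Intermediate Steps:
$P = \frac{24}{523}$ ($P = 24 \cdot \frac{1}{523} = \frac{24}{523} \approx 0.045889$)
$T{\left(R \right)} = \frac{5 R^{3}}{6}$ ($T{\left(R \right)} = \frac{5 R R^{2}}{6} = \frac{5 R^{3}}{6}$)
$- T{\left(P \right)} = - \frac{5 \left(\frac{24}{523}\right)^{3}}{6} = - \frac{5 \cdot 13824}{6 \cdot 143055667} = \left(-1\right) \frac{11520}{143055667} = - \frac{11520}{143055667}$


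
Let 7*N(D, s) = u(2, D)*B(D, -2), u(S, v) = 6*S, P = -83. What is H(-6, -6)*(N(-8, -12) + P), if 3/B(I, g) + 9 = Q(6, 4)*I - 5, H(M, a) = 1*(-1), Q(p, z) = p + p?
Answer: 31973/385 ≈ 83.047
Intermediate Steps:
Q(p, z) = 2*p
H(M, a) = -1
B(I, g) = 3/(-14 + 12*I) (B(I, g) = 3/(-9 + ((2*6)*I - 5)) = 3/(-9 + (12*I - 5)) = 3/(-9 + (-5 + 12*I)) = 3/(-14 + 12*I))
N(D, s) = 18/(7*(-7 + 6*D)) (N(D, s) = ((6*2)*(3/(2*(-7 + 6*D))))/7 = (12*(3/(2*(-7 + 6*D))))/7 = (18/(-7 + 6*D))/7 = 18/(7*(-7 + 6*D)))
H(-6, -6)*(N(-8, -12) + P) = -(18/(7*(-7 + 6*(-8))) - 83) = -(18/(7*(-7 - 48)) - 83) = -((18/7)/(-55) - 83) = -((18/7)*(-1/55) - 83) = -(-18/385 - 83) = -1*(-31973/385) = 31973/385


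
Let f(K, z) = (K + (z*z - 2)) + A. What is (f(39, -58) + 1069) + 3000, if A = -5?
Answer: 7465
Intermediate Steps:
f(K, z) = -7 + K + z**2 (f(K, z) = (K + (z*z - 2)) - 5 = (K + (z**2 - 2)) - 5 = (K + (-2 + z**2)) - 5 = (-2 + K + z**2) - 5 = -7 + K + z**2)
(f(39, -58) + 1069) + 3000 = ((-7 + 39 + (-58)**2) + 1069) + 3000 = ((-7 + 39 + 3364) + 1069) + 3000 = (3396 + 1069) + 3000 = 4465 + 3000 = 7465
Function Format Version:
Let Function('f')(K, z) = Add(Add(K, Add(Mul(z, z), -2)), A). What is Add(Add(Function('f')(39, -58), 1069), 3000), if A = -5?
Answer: 7465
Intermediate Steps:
Function('f')(K, z) = Add(-7, K, Pow(z, 2)) (Function('f')(K, z) = Add(Add(K, Add(Mul(z, z), -2)), -5) = Add(Add(K, Add(Pow(z, 2), -2)), -5) = Add(Add(K, Add(-2, Pow(z, 2))), -5) = Add(Add(-2, K, Pow(z, 2)), -5) = Add(-7, K, Pow(z, 2)))
Add(Add(Function('f')(39, -58), 1069), 3000) = Add(Add(Add(-7, 39, Pow(-58, 2)), 1069), 3000) = Add(Add(Add(-7, 39, 3364), 1069), 3000) = Add(Add(3396, 1069), 3000) = Add(4465, 3000) = 7465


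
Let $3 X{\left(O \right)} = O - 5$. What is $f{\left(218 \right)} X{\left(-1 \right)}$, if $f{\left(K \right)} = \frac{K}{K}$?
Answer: $-2$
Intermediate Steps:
$f{\left(K \right)} = 1$
$X{\left(O \right)} = - \frac{5}{3} + \frac{O}{3}$ ($X{\left(O \right)} = \frac{O - 5}{3} = \frac{-5 + O}{3} = - \frac{5}{3} + \frac{O}{3}$)
$f{\left(218 \right)} X{\left(-1 \right)} = 1 \left(- \frac{5}{3} + \frac{1}{3} \left(-1\right)\right) = 1 \left(- \frac{5}{3} - \frac{1}{3}\right) = 1 \left(-2\right) = -2$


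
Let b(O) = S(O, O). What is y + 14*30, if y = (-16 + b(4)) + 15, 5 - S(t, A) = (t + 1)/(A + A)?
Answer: 3387/8 ≈ 423.38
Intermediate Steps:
S(t, A) = 5 - (1 + t)/(2*A) (S(t, A) = 5 - (t + 1)/(A + A) = 5 - (1 + t)/(2*A))
b(O) = (-1 + 9*O)/(2*O) (b(O) = (-1 - O + 10*O)/(2*O) = (-1 + 9*O)/(2*O))
y = 27/8 (y = (-16 + (1/2)*(-1 + 9*4)/4) + 15 = (-16 + (1/2)*(1/4)*(-1 + 36)) + 15 = (-16 + (1/2)*(1/4)*35) + 15 = (-16 + 35/8) + 15 = -93/8 + 15 = 27/8 ≈ 3.3750)
y + 14*30 = 27/8 + 14*30 = 27/8 + 420 = 3387/8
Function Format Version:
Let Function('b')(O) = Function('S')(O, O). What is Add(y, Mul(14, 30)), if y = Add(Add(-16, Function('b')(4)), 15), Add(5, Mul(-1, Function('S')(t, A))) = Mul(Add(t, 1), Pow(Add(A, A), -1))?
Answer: Rational(3387, 8) ≈ 423.38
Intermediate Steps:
Function('S')(t, A) = Add(5, Mul(Rational(-1, 2), Pow(A, -1), Add(1, t))) (Function('S')(t, A) = Add(5, Mul(-1, Mul(Add(t, 1), Pow(Add(A, A), -1)))) = Add(5, Mul(-1, Mul(Add(1, t), Pow(Mul(2, A), -1)))) = Add(5, Mul(-1, Mul(Add(1, t), Mul(Rational(1, 2), Pow(A, -1))))) = Add(5, Mul(-1, Mul(Rational(1, 2), Pow(A, -1), Add(1, t)))) = Add(5, Mul(Rational(-1, 2), Pow(A, -1), Add(1, t))))
Function('b')(O) = Mul(Rational(1, 2), Pow(O, -1), Add(-1, Mul(9, O))) (Function('b')(O) = Mul(Rational(1, 2), Pow(O, -1), Add(-1, Mul(-1, O), Mul(10, O))) = Mul(Rational(1, 2), Pow(O, -1), Add(-1, Mul(9, O))))
y = Rational(27, 8) (y = Add(Add(-16, Mul(Rational(1, 2), Pow(4, -1), Add(-1, Mul(9, 4)))), 15) = Add(Add(-16, Mul(Rational(1, 2), Rational(1, 4), Add(-1, 36))), 15) = Add(Add(-16, Mul(Rational(1, 2), Rational(1, 4), 35)), 15) = Add(Add(-16, Rational(35, 8)), 15) = Add(Rational(-93, 8), 15) = Rational(27, 8) ≈ 3.3750)
Add(y, Mul(14, 30)) = Add(Rational(27, 8), Mul(14, 30)) = Add(Rational(27, 8), 420) = Rational(3387, 8)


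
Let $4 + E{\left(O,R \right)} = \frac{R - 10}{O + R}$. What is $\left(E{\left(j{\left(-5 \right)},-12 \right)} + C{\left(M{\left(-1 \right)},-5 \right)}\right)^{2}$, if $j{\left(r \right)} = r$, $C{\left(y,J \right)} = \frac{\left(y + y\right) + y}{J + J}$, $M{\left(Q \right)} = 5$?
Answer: $\frac{20449}{1156} \approx 17.689$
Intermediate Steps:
$C{\left(y,J \right)} = \frac{3 y}{2 J}$ ($C{\left(y,J \right)} = \frac{2 y + y}{2 J} = 3 y \frac{1}{2 J} = \frac{3 y}{2 J}$)
$E{\left(O,R \right)} = -4 + \frac{-10 + R}{O + R}$ ($E{\left(O,R \right)} = -4 + \frac{R - 10}{O + R} = -4 + \frac{-10 + R}{O + R}$)
$\left(E{\left(j{\left(-5 \right)},-12 \right)} + C{\left(M{\left(-1 \right)},-5 \right)}\right)^{2} = \left(\frac{-10 - -20 - -36}{-5 - 12} + \frac{3}{2} \cdot 5 \frac{1}{-5}\right)^{2} = \left(\frac{-10 + 20 + 36}{-17} + \frac{3}{2} \cdot 5 \left(- \frac{1}{5}\right)\right)^{2} = \left(\left(- \frac{1}{17}\right) 46 - \frac{3}{2}\right)^{2} = \left(- \frac{46}{17} - \frac{3}{2}\right)^{2} = \left(- \frac{143}{34}\right)^{2} = \frac{20449}{1156}$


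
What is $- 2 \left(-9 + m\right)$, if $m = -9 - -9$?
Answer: $18$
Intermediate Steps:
$m = 0$ ($m = -9 + 9 = 0$)
$- 2 \left(-9 + m\right) = - 2 \left(-9 + 0\right) = \left(-2\right) \left(-9\right) = 18$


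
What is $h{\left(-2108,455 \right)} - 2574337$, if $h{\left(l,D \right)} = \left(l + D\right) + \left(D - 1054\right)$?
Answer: $-2576589$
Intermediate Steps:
$h{\left(l,D \right)} = -1054 + l + 2 D$ ($h{\left(l,D \right)} = \left(D + l\right) + \left(-1054 + D\right) = -1054 + l + 2 D$)
$h{\left(-2108,455 \right)} - 2574337 = \left(-1054 - 2108 + 2 \cdot 455\right) - 2574337 = \left(-1054 - 2108 + 910\right) - 2574337 = -2252 - 2574337 = -2576589$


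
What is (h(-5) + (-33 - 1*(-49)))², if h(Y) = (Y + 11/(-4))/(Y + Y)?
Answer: 450241/1600 ≈ 281.40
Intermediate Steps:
h(Y) = (-11/4 + Y)/(2*Y) (h(Y) = (Y + 11*(-¼))/((2*Y)) = (Y - 11/4)*(1/(2*Y)) = (-11/4 + Y)*(1/(2*Y)) = (-11/4 + Y)/(2*Y))
(h(-5) + (-33 - 1*(-49)))² = ((⅛)*(-11 + 4*(-5))/(-5) + (-33 - 1*(-49)))² = ((⅛)*(-⅕)*(-11 - 20) + (-33 + 49))² = ((⅛)*(-⅕)*(-31) + 16)² = (31/40 + 16)² = (671/40)² = 450241/1600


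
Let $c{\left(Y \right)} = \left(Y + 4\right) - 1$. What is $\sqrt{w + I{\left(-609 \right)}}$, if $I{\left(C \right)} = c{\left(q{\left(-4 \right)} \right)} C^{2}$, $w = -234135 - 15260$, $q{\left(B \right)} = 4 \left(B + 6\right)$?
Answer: $2 \sqrt{957574} \approx 1957.1$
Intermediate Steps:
$q{\left(B \right)} = 24 + 4 B$ ($q{\left(B \right)} = 4 \left(6 + B\right) = 24 + 4 B$)
$w = -249395$ ($w = -234135 - 15260 = -249395$)
$c{\left(Y \right)} = 3 + Y$ ($c{\left(Y \right)} = \left(4 + Y\right) - 1 = 3 + Y$)
$I{\left(C \right)} = 11 C^{2}$ ($I{\left(C \right)} = \left(3 + \left(24 + 4 \left(-4\right)\right)\right) C^{2} = \left(3 + \left(24 - 16\right)\right) C^{2} = \left(3 + 8\right) C^{2} = 11 C^{2}$)
$\sqrt{w + I{\left(-609 \right)}} = \sqrt{-249395 + 11 \left(-609\right)^{2}} = \sqrt{-249395 + 11 \cdot 370881} = \sqrt{-249395 + 4079691} = \sqrt{3830296} = 2 \sqrt{957574}$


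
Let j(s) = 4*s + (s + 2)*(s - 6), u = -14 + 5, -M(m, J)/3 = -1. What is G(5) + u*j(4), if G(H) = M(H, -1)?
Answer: -33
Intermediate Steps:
M(m, J) = 3 (M(m, J) = -3*(-1) = 3)
u = -9
G(H) = 3
j(s) = 4*s + (-6 + s)*(2 + s) (j(s) = 4*s + (2 + s)*(-6 + s) = 4*s + (-6 + s)*(2 + s))
G(5) + u*j(4) = 3 - 9*(-12 + 4²) = 3 - 9*(-12 + 16) = 3 - 9*4 = 3 - 36 = -33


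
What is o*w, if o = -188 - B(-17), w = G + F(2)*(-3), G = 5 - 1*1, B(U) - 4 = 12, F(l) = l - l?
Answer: -816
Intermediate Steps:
F(l) = 0
B(U) = 16 (B(U) = 4 + 12 = 16)
G = 4 (G = 5 - 1 = 4)
w = 4 (w = 4 + 0*(-3) = 4 + 0 = 4)
o = -204 (o = -188 - 1*16 = -188 - 16 = -204)
o*w = -204*4 = -816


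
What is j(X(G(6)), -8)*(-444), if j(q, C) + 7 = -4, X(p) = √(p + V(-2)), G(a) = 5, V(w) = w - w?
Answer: 4884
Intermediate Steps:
V(w) = 0
X(p) = √p (X(p) = √(p + 0) = √p)
j(q, C) = -11 (j(q, C) = -7 - 4 = -11)
j(X(G(6)), -8)*(-444) = -11*(-444) = 4884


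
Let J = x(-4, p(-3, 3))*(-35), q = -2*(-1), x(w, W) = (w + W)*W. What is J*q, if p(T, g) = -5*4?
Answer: -33600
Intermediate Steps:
p(T, g) = -20
x(w, W) = W*(W + w) (x(w, W) = (W + w)*W = W*(W + w))
q = 2
J = -16800 (J = -20*(-20 - 4)*(-35) = -20*(-24)*(-35) = 480*(-35) = -16800)
J*q = -16800*2 = -33600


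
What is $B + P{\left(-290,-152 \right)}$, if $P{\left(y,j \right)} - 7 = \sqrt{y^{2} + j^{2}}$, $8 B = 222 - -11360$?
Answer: $\frac{5819}{4} + 2 \sqrt{26801} \approx 1782.2$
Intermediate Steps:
$B = \frac{5791}{4}$ ($B = \frac{222 - -11360}{8} = \frac{222 + 11360}{8} = \frac{1}{8} \cdot 11582 = \frac{5791}{4} \approx 1447.8$)
$P{\left(y,j \right)} = 7 + \sqrt{j^{2} + y^{2}}$ ($P{\left(y,j \right)} = 7 + \sqrt{y^{2} + j^{2}} = 7 + \sqrt{j^{2} + y^{2}}$)
$B + P{\left(-290,-152 \right)} = \frac{5791}{4} + \left(7 + \sqrt{\left(-152\right)^{2} + \left(-290\right)^{2}}\right) = \frac{5791}{4} + \left(7 + \sqrt{23104 + 84100}\right) = \frac{5791}{4} + \left(7 + \sqrt{107204}\right) = \frac{5791}{4} + \left(7 + 2 \sqrt{26801}\right) = \frac{5819}{4} + 2 \sqrt{26801}$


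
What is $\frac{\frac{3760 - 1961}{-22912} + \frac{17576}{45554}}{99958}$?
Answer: $\frac{160374833}{52164744001792} \approx 3.0744 \cdot 10^{-6}$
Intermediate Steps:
$\frac{\frac{3760 - 1961}{-22912} + \frac{17576}{45554}}{99958} = \left(1799 \left(- \frac{1}{22912}\right) + 17576 \cdot \frac{1}{45554}\right) \frac{1}{99958} = \left(- \frac{1799}{22912} + \frac{8788}{22777}\right) \frac{1}{99958} = \frac{160374833}{521866624} \cdot \frac{1}{99958} = \frac{160374833}{52164744001792}$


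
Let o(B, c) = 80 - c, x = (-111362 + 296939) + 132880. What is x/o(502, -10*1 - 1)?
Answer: 318457/91 ≈ 3499.5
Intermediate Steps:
x = 318457 (x = 185577 + 132880 = 318457)
x/o(502, -10*1 - 1) = 318457/(80 - (-10*1 - 1)) = 318457/(80 - (-10 - 1)) = 318457/(80 - 1*(-11)) = 318457/(80 + 11) = 318457/91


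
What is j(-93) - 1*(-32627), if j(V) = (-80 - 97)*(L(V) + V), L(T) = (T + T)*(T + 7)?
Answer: -2782204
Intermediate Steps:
L(T) = 2*T*(7 + T) (L(T) = (2*T)*(7 + T) = 2*T*(7 + T))
j(V) = -177*V - 354*V*(7 + V) (j(V) = (-80 - 97)*(2*V*(7 + V) + V) = -177*(V + 2*V*(7 + V)) = -177*V - 354*V*(7 + V))
j(-93) - 1*(-32627) = 177*(-93)*(-15 - 2*(-93)) - 1*(-32627) = 177*(-93)*(-15 + 186) + 32627 = 177*(-93)*171 + 32627 = -2814831 + 32627 = -2782204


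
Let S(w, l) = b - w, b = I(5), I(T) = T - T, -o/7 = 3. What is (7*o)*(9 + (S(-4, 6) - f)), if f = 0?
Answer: -1911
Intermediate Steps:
o = -21 (o = -7*3 = -21)
I(T) = 0
b = 0
S(w, l) = -w (S(w, l) = 0 - w = -w)
(7*o)*(9 + (S(-4, 6) - f)) = (7*(-21))*(9 + (-1*(-4) - 1*0)) = -147*(9 + (4 + 0)) = -147*(9 + 4) = -147*13 = -1911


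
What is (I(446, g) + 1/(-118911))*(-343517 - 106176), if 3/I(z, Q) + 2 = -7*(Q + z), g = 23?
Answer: 5996206462/14467505 ≈ 414.46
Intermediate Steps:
I(z, Q) = 3/(-2 - 7*Q - 7*z) (I(z, Q) = 3/(-2 - 7*(Q + z)) = 3/(-2 + (-7*Q - 7*z)) = 3/(-2 - 7*Q - 7*z))
(I(446, g) + 1/(-118911))*(-343517 - 106176) = (-3/(2 + 7*23 + 7*446) + 1/(-118911))*(-343517 - 106176) = (-3/(2 + 161 + 3122) - 1/118911)*(-449693) = (-3/3285 - 1/118911)*(-449693) = (-3*1/3285 - 1/118911)*(-449693) = (-1/1095 - 1/118911)*(-449693) = -13334/14467505*(-449693) = 5996206462/14467505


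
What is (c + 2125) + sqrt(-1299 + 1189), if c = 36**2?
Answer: 3421 + I*sqrt(110) ≈ 3421.0 + 10.488*I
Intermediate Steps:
c = 1296
(c + 2125) + sqrt(-1299 + 1189) = (1296 + 2125) + sqrt(-1299 + 1189) = 3421 + sqrt(-110) = 3421 + I*sqrt(110)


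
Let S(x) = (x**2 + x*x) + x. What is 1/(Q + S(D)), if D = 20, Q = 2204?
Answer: 1/3024 ≈ 0.00033069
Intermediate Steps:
S(x) = x + 2*x**2 (S(x) = (x**2 + x**2) + x = 2*x**2 + x = x + 2*x**2)
1/(Q + S(D)) = 1/(2204 + 20*(1 + 2*20)) = 1/(2204 + 20*(1 + 40)) = 1/(2204 + 20*41) = 1/(2204 + 820) = 1/3024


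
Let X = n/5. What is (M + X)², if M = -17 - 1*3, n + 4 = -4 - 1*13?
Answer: 14641/25 ≈ 585.64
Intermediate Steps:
n = -21 (n = -4 + (-4 - 1*13) = -4 + (-4 - 13) = -4 - 17 = -21)
M = -20 (M = -17 - 3 = -20)
X = -21/5 ≈ -4.2000
(M + X)² = (-20 - 21/5)² = (-121/5)² = 14641/25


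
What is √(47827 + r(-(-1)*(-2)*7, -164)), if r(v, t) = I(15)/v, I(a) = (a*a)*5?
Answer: √9358342/14 ≈ 218.51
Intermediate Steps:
I(a) = 5*a² (I(a) = a²*5 = 5*a²)
r(v, t) = 1125/v (r(v, t) = (5*15²)/v = (5*225)/v = 1125/v)
√(47827 + r(-(-1)*(-2)*7, -164)) = √(47827 + 1125/((-(-1)*(-2)*7))) = √(47827 + 1125/((-1*2*7))) = √(47827 + 1125/((-2*7))) = √(47827 + 1125/(-14)) = √(47827 + 1125*(-1/14)) = √(47827 - 1125/14) = √(668453/14) = √9358342/14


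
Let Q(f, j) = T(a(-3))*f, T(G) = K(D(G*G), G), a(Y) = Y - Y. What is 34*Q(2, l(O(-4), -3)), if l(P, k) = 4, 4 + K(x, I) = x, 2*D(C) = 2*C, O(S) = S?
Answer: -272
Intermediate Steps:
D(C) = C (D(C) = (2*C)/2 = C)
K(x, I) = -4 + x
a(Y) = 0
T(G) = -4 + G² (T(G) = -4 + G*G = -4 + G²)
Q(f, j) = -4*f (Q(f, j) = (-4 + 0²)*f = (-4 + 0)*f = -4*f)
34*Q(2, l(O(-4), -3)) = 34*(-4*2) = 34*(-8) = -272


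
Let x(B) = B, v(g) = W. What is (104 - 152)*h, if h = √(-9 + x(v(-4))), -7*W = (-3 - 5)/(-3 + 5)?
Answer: -48*I*√413/7 ≈ -139.35*I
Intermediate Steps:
W = 4/7 (W = -(-3 - 5)/(7*(-3 + 5)) = -(-8)/(7*2) = -⅐*(-4) = 4/7 ≈ 0.57143)
v(g) = 4/7
h = I*√413/7 (h = √(-9 + 4/7) = √(-59/7) = I*√413/7 ≈ 2.9032*I)
(104 - 152)*h = (104 - 152)*(I*√413/7) = -48*I*√413/7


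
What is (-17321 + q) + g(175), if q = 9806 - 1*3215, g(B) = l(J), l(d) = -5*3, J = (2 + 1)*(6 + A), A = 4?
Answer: -10745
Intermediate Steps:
J = 30 (J = (2 + 1)*(6 + 4) = 3*10 = 30)
l(d) = -15
g(B) = -15
q = 6591 (q = 9806 - 3215 = 6591)
(-17321 + q) + g(175) = (-17321 + 6591) - 15 = -10730 - 15 = -10745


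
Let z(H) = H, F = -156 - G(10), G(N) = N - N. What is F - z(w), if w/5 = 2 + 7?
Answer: -201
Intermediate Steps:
G(N) = 0
w = 45 (w = 5*(2 + 7) = 5*9 = 45)
F = -156 (F = -156 - 1*0 = -156 + 0 = -156)
F - z(w) = -156 - 1*45 = -156 - 45 = -201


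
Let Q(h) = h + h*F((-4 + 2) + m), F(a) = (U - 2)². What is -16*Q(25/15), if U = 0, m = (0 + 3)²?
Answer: -400/3 ≈ -133.33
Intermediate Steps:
m = 9 (m = 3² = 9)
F(a) = 4 (F(a) = (0 - 2)² = (-2)² = 4)
Q(h) = 5*h (Q(h) = h + h*4 = h + 4*h = 5*h)
-16*Q(25/15) = -80*25/15 = -80*25*(1/15) = -80*5/3 = -16*25/3 = -400/3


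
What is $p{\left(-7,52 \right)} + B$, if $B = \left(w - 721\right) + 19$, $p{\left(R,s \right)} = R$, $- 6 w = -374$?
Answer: $- \frac{1940}{3} \approx -646.67$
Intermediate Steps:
$w = \frac{187}{3}$ ($w = \left(- \frac{1}{6}\right) \left(-374\right) = \frac{187}{3} \approx 62.333$)
$B = - \frac{1919}{3}$ ($B = \left(\frac{187}{3} - 721\right) + 19 = - \frac{1976}{3} + 19 = - \frac{1919}{3} \approx -639.67$)
$p{\left(-7,52 \right)} + B = -7 - \frac{1919}{3} = - \frac{1940}{3}$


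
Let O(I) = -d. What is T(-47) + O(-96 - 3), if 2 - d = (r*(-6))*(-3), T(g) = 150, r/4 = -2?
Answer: 4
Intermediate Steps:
r = -8 (r = 4*(-2) = -8)
d = 146 (d = 2 - (-8*(-6))*(-3) = 2 - 48*(-3) = 2 - 1*(-144) = 2 + 144 = 146)
O(I) = -146 (O(I) = -1*146 = -146)
T(-47) + O(-96 - 3) = 150 - 146 = 4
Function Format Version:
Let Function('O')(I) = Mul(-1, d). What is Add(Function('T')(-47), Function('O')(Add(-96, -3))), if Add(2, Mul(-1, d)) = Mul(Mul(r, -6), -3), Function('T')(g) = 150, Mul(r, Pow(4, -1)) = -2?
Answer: 4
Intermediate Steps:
r = -8 (r = Mul(4, -2) = -8)
d = 146 (d = Add(2, Mul(-1, Mul(Mul(-8, -6), -3))) = Add(2, Mul(-1, Mul(48, -3))) = Add(2, Mul(-1, -144)) = Add(2, 144) = 146)
Function('O')(I) = -146 (Function('O')(I) = Mul(-1, 146) = -146)
Add(Function('T')(-47), Function('O')(Add(-96, -3))) = Add(150, -146) = 4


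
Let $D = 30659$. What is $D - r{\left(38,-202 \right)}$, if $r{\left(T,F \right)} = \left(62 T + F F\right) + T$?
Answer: $-12539$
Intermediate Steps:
$r{\left(T,F \right)} = F^{2} + 63 T$ ($r{\left(T,F \right)} = \left(62 T + F^{2}\right) + T = \left(F^{2} + 62 T\right) + T = F^{2} + 63 T$)
$D - r{\left(38,-202 \right)} = 30659 - \left(\left(-202\right)^{2} + 63 \cdot 38\right) = 30659 - \left(40804 + 2394\right) = 30659 - 43198 = -12539$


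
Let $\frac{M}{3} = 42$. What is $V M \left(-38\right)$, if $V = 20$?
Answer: $-95760$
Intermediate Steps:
$M = 126$ ($M = 3 \cdot 42 = 126$)
$V M \left(-38\right) = 20 \cdot 126 \left(-38\right) = 2520 \left(-38\right) = -95760$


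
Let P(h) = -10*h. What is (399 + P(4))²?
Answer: 128881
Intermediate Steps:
(399 + P(4))² = (399 - 10*4)² = (399 - 40)² = 359² = 128881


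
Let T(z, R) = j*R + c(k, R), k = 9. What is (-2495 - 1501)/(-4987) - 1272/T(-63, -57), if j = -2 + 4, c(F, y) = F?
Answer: 2254348/174545 ≈ 12.916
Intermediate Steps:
j = 2
T(z, R) = 9 + 2*R (T(z, R) = 2*R + 9 = 9 + 2*R)
(-2495 - 1501)/(-4987) - 1272/T(-63, -57) = (-2495 - 1501)/(-4987) - 1272/(9 + 2*(-57)) = -3996*(-1/4987) - 1272/(9 - 114) = 3996/4987 - 1272/(-105) = 3996/4987 - 1272*(-1/105) = 3996/4987 + 424/35 = 2254348/174545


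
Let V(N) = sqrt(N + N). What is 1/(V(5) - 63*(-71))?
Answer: 4473/20007719 - sqrt(10)/20007719 ≈ 0.00022341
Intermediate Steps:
V(N) = sqrt(2)*sqrt(N) (V(N) = sqrt(2*N) = sqrt(2)*sqrt(N))
1/(V(5) - 63*(-71)) = 1/(sqrt(2)*sqrt(5) - 63*(-71)) = 1/(sqrt(10) + 4473) = 1/(4473 + sqrt(10))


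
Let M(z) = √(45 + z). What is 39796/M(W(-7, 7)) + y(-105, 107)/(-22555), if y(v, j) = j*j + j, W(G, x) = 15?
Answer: -11556/22555 + 19898*√15/15 ≈ 5137.1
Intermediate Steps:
y(v, j) = j + j² (y(v, j) = j² + j = j + j²)
39796/M(W(-7, 7)) + y(-105, 107)/(-22555) = 39796/(√(45 + 15)) + (107*(1 + 107))/(-22555) = 39796/(√60) + (107*108)*(-1/22555) = 39796/((2*√15)) + 11556*(-1/22555) = 39796*(√15/30) - 11556/22555 = 19898*√15/15 - 11556/22555 = -11556/22555 + 19898*√15/15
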